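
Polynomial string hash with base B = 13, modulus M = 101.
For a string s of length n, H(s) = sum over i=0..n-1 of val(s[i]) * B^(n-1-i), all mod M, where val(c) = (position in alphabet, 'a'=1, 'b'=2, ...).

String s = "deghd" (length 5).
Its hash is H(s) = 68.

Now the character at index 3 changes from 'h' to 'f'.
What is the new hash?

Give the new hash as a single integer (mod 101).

Answer: 42

Derivation:
val('h') = 8, val('f') = 6
Position k = 3, exponent = n-1-k = 1
B^1 mod M = 13^1 mod 101 = 13
Delta = (6 - 8) * 13 mod 101 = 75
New hash = (68 + 75) mod 101 = 42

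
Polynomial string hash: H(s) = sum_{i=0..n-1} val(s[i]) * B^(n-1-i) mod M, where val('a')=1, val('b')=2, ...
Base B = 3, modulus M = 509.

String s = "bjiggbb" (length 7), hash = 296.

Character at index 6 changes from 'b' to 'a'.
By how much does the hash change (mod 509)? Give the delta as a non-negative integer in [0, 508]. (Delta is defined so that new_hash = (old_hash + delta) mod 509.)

Answer: 508

Derivation:
Delta formula: (val(new) - val(old)) * B^(n-1-k) mod M
  val('a') - val('b') = 1 - 2 = -1
  B^(n-1-k) = 3^0 mod 509 = 1
  Delta = -1 * 1 mod 509 = 508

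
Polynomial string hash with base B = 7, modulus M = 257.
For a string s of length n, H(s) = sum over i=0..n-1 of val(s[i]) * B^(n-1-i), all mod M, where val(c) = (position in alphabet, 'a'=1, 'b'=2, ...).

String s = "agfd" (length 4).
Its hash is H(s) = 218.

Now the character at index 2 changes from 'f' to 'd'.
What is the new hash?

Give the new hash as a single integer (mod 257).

val('f') = 6, val('d') = 4
Position k = 2, exponent = n-1-k = 1
B^1 mod M = 7^1 mod 257 = 7
Delta = (4 - 6) * 7 mod 257 = 243
New hash = (218 + 243) mod 257 = 204

Answer: 204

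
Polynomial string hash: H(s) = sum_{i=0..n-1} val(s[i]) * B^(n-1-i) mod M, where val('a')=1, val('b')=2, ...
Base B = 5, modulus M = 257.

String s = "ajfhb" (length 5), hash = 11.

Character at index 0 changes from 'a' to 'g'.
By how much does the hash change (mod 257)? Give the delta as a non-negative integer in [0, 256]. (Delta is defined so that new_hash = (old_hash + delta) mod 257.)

Delta formula: (val(new) - val(old)) * B^(n-1-k) mod M
  val('g') - val('a') = 7 - 1 = 6
  B^(n-1-k) = 5^4 mod 257 = 111
  Delta = 6 * 111 mod 257 = 152

Answer: 152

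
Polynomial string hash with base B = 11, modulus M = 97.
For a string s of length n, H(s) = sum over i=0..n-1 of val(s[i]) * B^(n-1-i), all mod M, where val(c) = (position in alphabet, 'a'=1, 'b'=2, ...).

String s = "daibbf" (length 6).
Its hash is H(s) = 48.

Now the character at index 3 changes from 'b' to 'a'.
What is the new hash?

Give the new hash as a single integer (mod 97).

val('b') = 2, val('a') = 1
Position k = 3, exponent = n-1-k = 2
B^2 mod M = 11^2 mod 97 = 24
Delta = (1 - 2) * 24 mod 97 = 73
New hash = (48 + 73) mod 97 = 24

Answer: 24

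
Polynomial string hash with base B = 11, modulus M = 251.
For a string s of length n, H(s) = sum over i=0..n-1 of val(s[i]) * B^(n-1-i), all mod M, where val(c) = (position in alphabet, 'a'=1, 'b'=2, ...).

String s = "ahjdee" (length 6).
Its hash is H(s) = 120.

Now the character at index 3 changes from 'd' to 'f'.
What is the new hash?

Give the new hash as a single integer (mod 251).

Answer: 111

Derivation:
val('d') = 4, val('f') = 6
Position k = 3, exponent = n-1-k = 2
B^2 mod M = 11^2 mod 251 = 121
Delta = (6 - 4) * 121 mod 251 = 242
New hash = (120 + 242) mod 251 = 111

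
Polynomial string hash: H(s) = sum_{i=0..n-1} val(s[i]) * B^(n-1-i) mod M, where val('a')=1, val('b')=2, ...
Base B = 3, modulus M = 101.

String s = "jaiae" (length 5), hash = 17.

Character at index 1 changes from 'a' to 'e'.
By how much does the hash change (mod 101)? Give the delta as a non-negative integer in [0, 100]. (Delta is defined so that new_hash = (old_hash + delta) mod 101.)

Answer: 7

Derivation:
Delta formula: (val(new) - val(old)) * B^(n-1-k) mod M
  val('e') - val('a') = 5 - 1 = 4
  B^(n-1-k) = 3^3 mod 101 = 27
  Delta = 4 * 27 mod 101 = 7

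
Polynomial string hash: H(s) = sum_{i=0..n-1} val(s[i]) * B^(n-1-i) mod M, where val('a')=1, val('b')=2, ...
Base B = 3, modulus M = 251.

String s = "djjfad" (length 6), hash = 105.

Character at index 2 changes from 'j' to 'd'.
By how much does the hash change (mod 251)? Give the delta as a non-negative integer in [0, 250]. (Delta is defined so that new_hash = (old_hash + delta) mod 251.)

Answer: 89

Derivation:
Delta formula: (val(new) - val(old)) * B^(n-1-k) mod M
  val('d') - val('j') = 4 - 10 = -6
  B^(n-1-k) = 3^3 mod 251 = 27
  Delta = -6 * 27 mod 251 = 89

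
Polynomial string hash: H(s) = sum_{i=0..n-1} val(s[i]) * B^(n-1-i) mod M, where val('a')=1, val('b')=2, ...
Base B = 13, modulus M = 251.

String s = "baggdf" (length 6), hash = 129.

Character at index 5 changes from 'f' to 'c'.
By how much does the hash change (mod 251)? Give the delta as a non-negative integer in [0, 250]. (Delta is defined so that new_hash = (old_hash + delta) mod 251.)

Delta formula: (val(new) - val(old)) * B^(n-1-k) mod M
  val('c') - val('f') = 3 - 6 = -3
  B^(n-1-k) = 13^0 mod 251 = 1
  Delta = -3 * 1 mod 251 = 248

Answer: 248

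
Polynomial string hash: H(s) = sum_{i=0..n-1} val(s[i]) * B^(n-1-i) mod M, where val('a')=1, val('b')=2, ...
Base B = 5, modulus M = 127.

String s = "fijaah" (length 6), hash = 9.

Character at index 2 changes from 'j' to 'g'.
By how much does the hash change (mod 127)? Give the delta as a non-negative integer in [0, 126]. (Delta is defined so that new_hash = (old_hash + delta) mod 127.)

Answer: 6

Derivation:
Delta formula: (val(new) - val(old)) * B^(n-1-k) mod M
  val('g') - val('j') = 7 - 10 = -3
  B^(n-1-k) = 5^3 mod 127 = 125
  Delta = -3 * 125 mod 127 = 6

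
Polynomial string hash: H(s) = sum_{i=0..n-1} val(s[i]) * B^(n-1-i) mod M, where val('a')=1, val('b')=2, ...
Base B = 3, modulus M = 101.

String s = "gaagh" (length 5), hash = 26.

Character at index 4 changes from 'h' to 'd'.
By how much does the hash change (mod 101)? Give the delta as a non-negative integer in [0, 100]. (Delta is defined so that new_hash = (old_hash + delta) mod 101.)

Answer: 97

Derivation:
Delta formula: (val(new) - val(old)) * B^(n-1-k) mod M
  val('d') - val('h') = 4 - 8 = -4
  B^(n-1-k) = 3^0 mod 101 = 1
  Delta = -4 * 1 mod 101 = 97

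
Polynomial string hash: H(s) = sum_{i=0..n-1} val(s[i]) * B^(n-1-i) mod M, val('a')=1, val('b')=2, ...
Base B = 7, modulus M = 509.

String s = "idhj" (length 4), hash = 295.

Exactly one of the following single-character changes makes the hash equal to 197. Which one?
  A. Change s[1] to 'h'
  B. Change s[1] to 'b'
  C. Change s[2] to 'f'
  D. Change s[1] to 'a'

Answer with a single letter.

Answer: B

Derivation:
Option A: s[1]='d'->'h', delta=(8-4)*7^2 mod 509 = 196, hash=295+196 mod 509 = 491
Option B: s[1]='d'->'b', delta=(2-4)*7^2 mod 509 = 411, hash=295+411 mod 509 = 197 <-- target
Option C: s[2]='h'->'f', delta=(6-8)*7^1 mod 509 = 495, hash=295+495 mod 509 = 281
Option D: s[1]='d'->'a', delta=(1-4)*7^2 mod 509 = 362, hash=295+362 mod 509 = 148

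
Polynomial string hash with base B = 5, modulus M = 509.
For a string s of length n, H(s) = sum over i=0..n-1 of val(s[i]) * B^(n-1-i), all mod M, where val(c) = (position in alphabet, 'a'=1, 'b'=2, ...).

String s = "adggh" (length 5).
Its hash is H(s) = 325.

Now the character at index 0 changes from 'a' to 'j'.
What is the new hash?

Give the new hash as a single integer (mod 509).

Answer: 351

Derivation:
val('a') = 1, val('j') = 10
Position k = 0, exponent = n-1-k = 4
B^4 mod M = 5^4 mod 509 = 116
Delta = (10 - 1) * 116 mod 509 = 26
New hash = (325 + 26) mod 509 = 351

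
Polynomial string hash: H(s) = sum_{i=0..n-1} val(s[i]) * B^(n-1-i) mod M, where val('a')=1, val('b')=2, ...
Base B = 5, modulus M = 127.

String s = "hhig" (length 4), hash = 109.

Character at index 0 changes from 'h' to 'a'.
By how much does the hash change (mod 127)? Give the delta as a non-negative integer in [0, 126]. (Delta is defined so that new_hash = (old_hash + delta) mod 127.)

Delta formula: (val(new) - val(old)) * B^(n-1-k) mod M
  val('a') - val('h') = 1 - 8 = -7
  B^(n-1-k) = 5^3 mod 127 = 125
  Delta = -7 * 125 mod 127 = 14

Answer: 14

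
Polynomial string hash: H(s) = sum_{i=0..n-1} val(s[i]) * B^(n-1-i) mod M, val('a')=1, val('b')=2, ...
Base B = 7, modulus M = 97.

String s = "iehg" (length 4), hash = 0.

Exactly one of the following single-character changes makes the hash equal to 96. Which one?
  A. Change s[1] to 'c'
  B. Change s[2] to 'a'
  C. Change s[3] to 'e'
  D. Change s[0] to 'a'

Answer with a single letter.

Answer: A

Derivation:
Option A: s[1]='e'->'c', delta=(3-5)*7^2 mod 97 = 96, hash=0+96 mod 97 = 96 <-- target
Option B: s[2]='h'->'a', delta=(1-8)*7^1 mod 97 = 48, hash=0+48 mod 97 = 48
Option C: s[3]='g'->'e', delta=(5-7)*7^0 mod 97 = 95, hash=0+95 mod 97 = 95
Option D: s[0]='i'->'a', delta=(1-9)*7^3 mod 97 = 69, hash=0+69 mod 97 = 69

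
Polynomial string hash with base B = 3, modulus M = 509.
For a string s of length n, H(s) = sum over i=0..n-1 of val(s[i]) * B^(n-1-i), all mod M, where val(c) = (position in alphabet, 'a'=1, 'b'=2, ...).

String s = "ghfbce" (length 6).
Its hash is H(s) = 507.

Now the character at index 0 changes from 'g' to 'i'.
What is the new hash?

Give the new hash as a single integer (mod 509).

Answer: 484

Derivation:
val('g') = 7, val('i') = 9
Position k = 0, exponent = n-1-k = 5
B^5 mod M = 3^5 mod 509 = 243
Delta = (9 - 7) * 243 mod 509 = 486
New hash = (507 + 486) mod 509 = 484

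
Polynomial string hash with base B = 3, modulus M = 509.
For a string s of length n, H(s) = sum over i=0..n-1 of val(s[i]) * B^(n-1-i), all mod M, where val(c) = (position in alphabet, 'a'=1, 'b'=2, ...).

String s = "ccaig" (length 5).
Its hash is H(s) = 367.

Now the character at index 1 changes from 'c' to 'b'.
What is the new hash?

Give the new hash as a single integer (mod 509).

val('c') = 3, val('b') = 2
Position k = 1, exponent = n-1-k = 3
B^3 mod M = 3^3 mod 509 = 27
Delta = (2 - 3) * 27 mod 509 = 482
New hash = (367 + 482) mod 509 = 340

Answer: 340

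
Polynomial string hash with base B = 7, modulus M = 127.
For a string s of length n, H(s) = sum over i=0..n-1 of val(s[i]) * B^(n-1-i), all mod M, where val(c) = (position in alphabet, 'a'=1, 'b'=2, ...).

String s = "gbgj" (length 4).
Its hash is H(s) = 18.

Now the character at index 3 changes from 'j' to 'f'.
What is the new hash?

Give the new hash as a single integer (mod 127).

val('j') = 10, val('f') = 6
Position k = 3, exponent = n-1-k = 0
B^0 mod M = 7^0 mod 127 = 1
Delta = (6 - 10) * 1 mod 127 = 123
New hash = (18 + 123) mod 127 = 14

Answer: 14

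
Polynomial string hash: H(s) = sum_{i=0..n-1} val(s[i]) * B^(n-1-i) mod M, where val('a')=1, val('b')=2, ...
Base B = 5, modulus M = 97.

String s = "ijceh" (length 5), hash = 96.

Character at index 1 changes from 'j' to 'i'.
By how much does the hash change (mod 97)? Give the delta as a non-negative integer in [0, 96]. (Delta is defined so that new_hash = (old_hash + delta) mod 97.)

Answer: 69

Derivation:
Delta formula: (val(new) - val(old)) * B^(n-1-k) mod M
  val('i') - val('j') = 9 - 10 = -1
  B^(n-1-k) = 5^3 mod 97 = 28
  Delta = -1 * 28 mod 97 = 69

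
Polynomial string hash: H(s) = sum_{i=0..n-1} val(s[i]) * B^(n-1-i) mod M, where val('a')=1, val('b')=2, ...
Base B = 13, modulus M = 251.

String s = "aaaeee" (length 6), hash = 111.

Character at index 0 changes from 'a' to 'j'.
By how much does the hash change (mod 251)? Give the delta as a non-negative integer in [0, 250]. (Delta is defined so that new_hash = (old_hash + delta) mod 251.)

Delta formula: (val(new) - val(old)) * B^(n-1-k) mod M
  val('j') - val('a') = 10 - 1 = 9
  B^(n-1-k) = 13^5 mod 251 = 64
  Delta = 9 * 64 mod 251 = 74

Answer: 74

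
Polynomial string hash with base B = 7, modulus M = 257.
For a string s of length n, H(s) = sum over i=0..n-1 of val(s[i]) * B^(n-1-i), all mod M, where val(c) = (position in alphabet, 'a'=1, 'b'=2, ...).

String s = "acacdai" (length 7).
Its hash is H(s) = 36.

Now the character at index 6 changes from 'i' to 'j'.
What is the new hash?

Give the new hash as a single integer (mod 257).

val('i') = 9, val('j') = 10
Position k = 6, exponent = n-1-k = 0
B^0 mod M = 7^0 mod 257 = 1
Delta = (10 - 9) * 1 mod 257 = 1
New hash = (36 + 1) mod 257 = 37

Answer: 37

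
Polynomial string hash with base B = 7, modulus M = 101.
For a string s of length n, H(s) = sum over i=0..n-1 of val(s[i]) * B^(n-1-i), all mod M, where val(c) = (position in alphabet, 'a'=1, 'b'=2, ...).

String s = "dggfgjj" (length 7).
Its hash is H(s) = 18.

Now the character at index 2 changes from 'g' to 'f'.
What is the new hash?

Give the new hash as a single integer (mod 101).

Answer: 41

Derivation:
val('g') = 7, val('f') = 6
Position k = 2, exponent = n-1-k = 4
B^4 mod M = 7^4 mod 101 = 78
Delta = (6 - 7) * 78 mod 101 = 23
New hash = (18 + 23) mod 101 = 41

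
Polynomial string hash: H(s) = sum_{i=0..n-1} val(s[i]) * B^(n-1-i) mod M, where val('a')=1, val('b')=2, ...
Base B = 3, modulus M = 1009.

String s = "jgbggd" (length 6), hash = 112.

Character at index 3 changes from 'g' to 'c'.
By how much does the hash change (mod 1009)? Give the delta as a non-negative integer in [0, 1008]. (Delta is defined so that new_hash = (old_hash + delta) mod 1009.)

Delta formula: (val(new) - val(old)) * B^(n-1-k) mod M
  val('c') - val('g') = 3 - 7 = -4
  B^(n-1-k) = 3^2 mod 1009 = 9
  Delta = -4 * 9 mod 1009 = 973

Answer: 973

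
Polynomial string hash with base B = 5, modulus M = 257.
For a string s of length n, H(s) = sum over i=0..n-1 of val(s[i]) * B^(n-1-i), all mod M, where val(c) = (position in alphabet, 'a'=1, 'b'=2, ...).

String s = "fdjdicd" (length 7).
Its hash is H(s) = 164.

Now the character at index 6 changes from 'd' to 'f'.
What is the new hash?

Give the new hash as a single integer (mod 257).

Answer: 166

Derivation:
val('d') = 4, val('f') = 6
Position k = 6, exponent = n-1-k = 0
B^0 mod M = 5^0 mod 257 = 1
Delta = (6 - 4) * 1 mod 257 = 2
New hash = (164 + 2) mod 257 = 166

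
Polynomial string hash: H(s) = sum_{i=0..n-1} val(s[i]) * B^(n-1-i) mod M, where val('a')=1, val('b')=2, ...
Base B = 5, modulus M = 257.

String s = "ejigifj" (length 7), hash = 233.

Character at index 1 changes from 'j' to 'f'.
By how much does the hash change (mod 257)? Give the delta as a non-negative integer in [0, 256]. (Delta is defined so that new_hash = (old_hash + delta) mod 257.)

Answer: 93

Derivation:
Delta formula: (val(new) - val(old)) * B^(n-1-k) mod M
  val('f') - val('j') = 6 - 10 = -4
  B^(n-1-k) = 5^5 mod 257 = 41
  Delta = -4 * 41 mod 257 = 93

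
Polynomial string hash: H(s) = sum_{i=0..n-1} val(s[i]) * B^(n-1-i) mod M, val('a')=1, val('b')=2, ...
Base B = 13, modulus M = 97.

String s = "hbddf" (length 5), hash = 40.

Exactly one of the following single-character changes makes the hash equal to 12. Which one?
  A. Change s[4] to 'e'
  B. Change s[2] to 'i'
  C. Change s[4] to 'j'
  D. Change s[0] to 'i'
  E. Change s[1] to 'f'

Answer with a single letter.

Answer: B

Derivation:
Option A: s[4]='f'->'e', delta=(5-6)*13^0 mod 97 = 96, hash=40+96 mod 97 = 39
Option B: s[2]='d'->'i', delta=(9-4)*13^2 mod 97 = 69, hash=40+69 mod 97 = 12 <-- target
Option C: s[4]='f'->'j', delta=(10-6)*13^0 mod 97 = 4, hash=40+4 mod 97 = 44
Option D: s[0]='h'->'i', delta=(9-8)*13^4 mod 97 = 43, hash=40+43 mod 97 = 83
Option E: s[1]='b'->'f', delta=(6-2)*13^3 mod 97 = 58, hash=40+58 mod 97 = 1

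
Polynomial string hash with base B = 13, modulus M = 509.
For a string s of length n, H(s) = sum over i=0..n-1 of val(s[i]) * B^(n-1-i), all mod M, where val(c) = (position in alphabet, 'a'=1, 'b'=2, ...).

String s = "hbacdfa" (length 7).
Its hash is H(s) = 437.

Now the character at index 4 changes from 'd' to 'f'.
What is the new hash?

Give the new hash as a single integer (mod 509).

Answer: 266

Derivation:
val('d') = 4, val('f') = 6
Position k = 4, exponent = n-1-k = 2
B^2 mod M = 13^2 mod 509 = 169
Delta = (6 - 4) * 169 mod 509 = 338
New hash = (437 + 338) mod 509 = 266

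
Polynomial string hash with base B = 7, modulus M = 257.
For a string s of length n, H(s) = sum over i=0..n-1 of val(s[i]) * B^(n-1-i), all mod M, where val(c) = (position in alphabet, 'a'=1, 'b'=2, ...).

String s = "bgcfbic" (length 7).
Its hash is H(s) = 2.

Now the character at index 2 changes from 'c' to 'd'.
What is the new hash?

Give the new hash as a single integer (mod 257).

Answer: 90

Derivation:
val('c') = 3, val('d') = 4
Position k = 2, exponent = n-1-k = 4
B^4 mod M = 7^4 mod 257 = 88
Delta = (4 - 3) * 88 mod 257 = 88
New hash = (2 + 88) mod 257 = 90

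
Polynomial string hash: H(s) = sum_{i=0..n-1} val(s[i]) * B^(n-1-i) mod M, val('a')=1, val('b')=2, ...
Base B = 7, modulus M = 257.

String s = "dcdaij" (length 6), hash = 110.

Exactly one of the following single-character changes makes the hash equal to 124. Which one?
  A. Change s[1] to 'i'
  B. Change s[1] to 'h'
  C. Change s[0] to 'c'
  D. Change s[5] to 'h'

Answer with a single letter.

Answer: A

Derivation:
Option A: s[1]='c'->'i', delta=(9-3)*7^4 mod 257 = 14, hash=110+14 mod 257 = 124 <-- target
Option B: s[1]='c'->'h', delta=(8-3)*7^4 mod 257 = 183, hash=110+183 mod 257 = 36
Option C: s[0]='d'->'c', delta=(3-4)*7^5 mod 257 = 155, hash=110+155 mod 257 = 8
Option D: s[5]='j'->'h', delta=(8-10)*7^0 mod 257 = 255, hash=110+255 mod 257 = 108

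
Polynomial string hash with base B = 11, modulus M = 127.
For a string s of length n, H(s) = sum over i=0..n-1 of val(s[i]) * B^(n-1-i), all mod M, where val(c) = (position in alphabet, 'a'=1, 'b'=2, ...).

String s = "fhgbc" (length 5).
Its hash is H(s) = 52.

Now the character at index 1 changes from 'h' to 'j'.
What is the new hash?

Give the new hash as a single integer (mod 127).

val('h') = 8, val('j') = 10
Position k = 1, exponent = n-1-k = 3
B^3 mod M = 11^3 mod 127 = 61
Delta = (10 - 8) * 61 mod 127 = 122
New hash = (52 + 122) mod 127 = 47

Answer: 47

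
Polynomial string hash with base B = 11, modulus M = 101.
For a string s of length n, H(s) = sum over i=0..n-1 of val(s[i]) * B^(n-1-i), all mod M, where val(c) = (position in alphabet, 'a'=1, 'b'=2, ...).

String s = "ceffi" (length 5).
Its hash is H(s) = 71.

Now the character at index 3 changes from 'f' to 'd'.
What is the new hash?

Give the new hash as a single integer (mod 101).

Answer: 49

Derivation:
val('f') = 6, val('d') = 4
Position k = 3, exponent = n-1-k = 1
B^1 mod M = 11^1 mod 101 = 11
Delta = (4 - 6) * 11 mod 101 = 79
New hash = (71 + 79) mod 101 = 49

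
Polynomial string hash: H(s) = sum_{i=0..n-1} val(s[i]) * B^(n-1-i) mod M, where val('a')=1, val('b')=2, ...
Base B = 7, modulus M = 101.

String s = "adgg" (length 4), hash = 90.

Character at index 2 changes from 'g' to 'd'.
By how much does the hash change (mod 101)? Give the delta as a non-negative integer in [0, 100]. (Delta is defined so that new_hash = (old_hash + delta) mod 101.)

Answer: 80

Derivation:
Delta formula: (val(new) - val(old)) * B^(n-1-k) mod M
  val('d') - val('g') = 4 - 7 = -3
  B^(n-1-k) = 7^1 mod 101 = 7
  Delta = -3 * 7 mod 101 = 80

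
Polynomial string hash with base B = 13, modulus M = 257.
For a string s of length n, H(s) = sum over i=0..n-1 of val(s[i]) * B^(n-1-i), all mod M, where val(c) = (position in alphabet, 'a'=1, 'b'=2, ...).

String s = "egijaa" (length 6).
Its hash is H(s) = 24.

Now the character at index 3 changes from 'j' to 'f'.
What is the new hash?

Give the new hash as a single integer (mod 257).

Answer: 119

Derivation:
val('j') = 10, val('f') = 6
Position k = 3, exponent = n-1-k = 2
B^2 mod M = 13^2 mod 257 = 169
Delta = (6 - 10) * 169 mod 257 = 95
New hash = (24 + 95) mod 257 = 119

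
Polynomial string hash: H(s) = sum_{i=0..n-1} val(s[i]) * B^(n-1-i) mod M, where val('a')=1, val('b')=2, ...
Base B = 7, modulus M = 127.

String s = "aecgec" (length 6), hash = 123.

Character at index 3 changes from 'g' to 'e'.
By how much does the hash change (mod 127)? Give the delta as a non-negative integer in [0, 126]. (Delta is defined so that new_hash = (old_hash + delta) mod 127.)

Answer: 29

Derivation:
Delta formula: (val(new) - val(old)) * B^(n-1-k) mod M
  val('e') - val('g') = 5 - 7 = -2
  B^(n-1-k) = 7^2 mod 127 = 49
  Delta = -2 * 49 mod 127 = 29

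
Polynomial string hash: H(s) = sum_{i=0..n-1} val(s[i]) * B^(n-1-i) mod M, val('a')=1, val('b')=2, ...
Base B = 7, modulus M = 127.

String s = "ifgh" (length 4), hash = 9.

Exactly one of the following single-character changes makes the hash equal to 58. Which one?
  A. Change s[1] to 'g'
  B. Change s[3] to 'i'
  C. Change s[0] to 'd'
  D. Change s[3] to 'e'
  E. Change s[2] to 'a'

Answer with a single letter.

Option A: s[1]='f'->'g', delta=(7-6)*7^2 mod 127 = 49, hash=9+49 mod 127 = 58 <-- target
Option B: s[3]='h'->'i', delta=(9-8)*7^0 mod 127 = 1, hash=9+1 mod 127 = 10
Option C: s[0]='i'->'d', delta=(4-9)*7^3 mod 127 = 63, hash=9+63 mod 127 = 72
Option D: s[3]='h'->'e', delta=(5-8)*7^0 mod 127 = 124, hash=9+124 mod 127 = 6
Option E: s[2]='g'->'a', delta=(1-7)*7^1 mod 127 = 85, hash=9+85 mod 127 = 94

Answer: A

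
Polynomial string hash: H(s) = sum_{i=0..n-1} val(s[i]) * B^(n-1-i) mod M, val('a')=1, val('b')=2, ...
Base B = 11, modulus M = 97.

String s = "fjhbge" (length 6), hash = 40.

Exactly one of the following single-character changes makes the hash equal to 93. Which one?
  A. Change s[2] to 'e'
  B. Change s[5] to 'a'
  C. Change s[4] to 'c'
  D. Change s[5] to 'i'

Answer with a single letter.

Option A: s[2]='h'->'e', delta=(5-8)*11^3 mod 97 = 81, hash=40+81 mod 97 = 24
Option B: s[5]='e'->'a', delta=(1-5)*11^0 mod 97 = 93, hash=40+93 mod 97 = 36
Option C: s[4]='g'->'c', delta=(3-7)*11^1 mod 97 = 53, hash=40+53 mod 97 = 93 <-- target
Option D: s[5]='e'->'i', delta=(9-5)*11^0 mod 97 = 4, hash=40+4 mod 97 = 44

Answer: C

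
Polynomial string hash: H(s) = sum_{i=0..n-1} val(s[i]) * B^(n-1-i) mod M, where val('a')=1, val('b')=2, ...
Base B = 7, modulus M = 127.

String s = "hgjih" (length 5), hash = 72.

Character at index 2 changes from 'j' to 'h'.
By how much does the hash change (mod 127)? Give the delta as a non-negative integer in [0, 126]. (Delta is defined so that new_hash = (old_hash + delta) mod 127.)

Answer: 29

Derivation:
Delta formula: (val(new) - val(old)) * B^(n-1-k) mod M
  val('h') - val('j') = 8 - 10 = -2
  B^(n-1-k) = 7^2 mod 127 = 49
  Delta = -2 * 49 mod 127 = 29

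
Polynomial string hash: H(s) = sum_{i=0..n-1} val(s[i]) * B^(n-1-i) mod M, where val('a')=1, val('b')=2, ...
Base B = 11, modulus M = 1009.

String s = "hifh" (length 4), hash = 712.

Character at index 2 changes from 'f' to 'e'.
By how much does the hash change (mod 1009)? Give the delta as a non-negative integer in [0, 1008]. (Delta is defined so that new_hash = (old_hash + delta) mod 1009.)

Answer: 998

Derivation:
Delta formula: (val(new) - val(old)) * B^(n-1-k) mod M
  val('e') - val('f') = 5 - 6 = -1
  B^(n-1-k) = 11^1 mod 1009 = 11
  Delta = -1 * 11 mod 1009 = 998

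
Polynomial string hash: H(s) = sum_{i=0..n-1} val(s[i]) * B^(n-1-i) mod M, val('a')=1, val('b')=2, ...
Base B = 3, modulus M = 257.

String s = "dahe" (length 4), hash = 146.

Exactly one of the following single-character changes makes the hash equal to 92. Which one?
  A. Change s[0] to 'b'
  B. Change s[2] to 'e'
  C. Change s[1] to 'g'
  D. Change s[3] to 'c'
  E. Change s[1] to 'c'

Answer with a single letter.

Option A: s[0]='d'->'b', delta=(2-4)*3^3 mod 257 = 203, hash=146+203 mod 257 = 92 <-- target
Option B: s[2]='h'->'e', delta=(5-8)*3^1 mod 257 = 248, hash=146+248 mod 257 = 137
Option C: s[1]='a'->'g', delta=(7-1)*3^2 mod 257 = 54, hash=146+54 mod 257 = 200
Option D: s[3]='e'->'c', delta=(3-5)*3^0 mod 257 = 255, hash=146+255 mod 257 = 144
Option E: s[1]='a'->'c', delta=(3-1)*3^2 mod 257 = 18, hash=146+18 mod 257 = 164

Answer: A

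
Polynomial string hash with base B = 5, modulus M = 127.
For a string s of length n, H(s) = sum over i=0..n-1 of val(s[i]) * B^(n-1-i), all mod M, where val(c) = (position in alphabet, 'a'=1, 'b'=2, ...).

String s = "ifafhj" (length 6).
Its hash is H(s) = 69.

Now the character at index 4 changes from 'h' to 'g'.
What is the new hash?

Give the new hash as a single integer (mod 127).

Answer: 64

Derivation:
val('h') = 8, val('g') = 7
Position k = 4, exponent = n-1-k = 1
B^1 mod M = 5^1 mod 127 = 5
Delta = (7 - 8) * 5 mod 127 = 122
New hash = (69 + 122) mod 127 = 64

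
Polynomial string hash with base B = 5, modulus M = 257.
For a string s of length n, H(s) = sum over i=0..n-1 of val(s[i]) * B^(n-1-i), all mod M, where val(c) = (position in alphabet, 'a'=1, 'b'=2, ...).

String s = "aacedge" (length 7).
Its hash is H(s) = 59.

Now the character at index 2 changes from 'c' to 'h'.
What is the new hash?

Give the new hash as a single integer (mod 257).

Answer: 100

Derivation:
val('c') = 3, val('h') = 8
Position k = 2, exponent = n-1-k = 4
B^4 mod M = 5^4 mod 257 = 111
Delta = (8 - 3) * 111 mod 257 = 41
New hash = (59 + 41) mod 257 = 100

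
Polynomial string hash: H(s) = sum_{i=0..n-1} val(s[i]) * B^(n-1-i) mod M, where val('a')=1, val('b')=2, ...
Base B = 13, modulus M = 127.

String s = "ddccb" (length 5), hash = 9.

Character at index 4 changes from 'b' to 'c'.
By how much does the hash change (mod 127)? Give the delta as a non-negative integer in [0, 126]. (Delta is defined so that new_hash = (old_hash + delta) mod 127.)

Delta formula: (val(new) - val(old)) * B^(n-1-k) mod M
  val('c') - val('b') = 3 - 2 = 1
  B^(n-1-k) = 13^0 mod 127 = 1
  Delta = 1 * 1 mod 127 = 1

Answer: 1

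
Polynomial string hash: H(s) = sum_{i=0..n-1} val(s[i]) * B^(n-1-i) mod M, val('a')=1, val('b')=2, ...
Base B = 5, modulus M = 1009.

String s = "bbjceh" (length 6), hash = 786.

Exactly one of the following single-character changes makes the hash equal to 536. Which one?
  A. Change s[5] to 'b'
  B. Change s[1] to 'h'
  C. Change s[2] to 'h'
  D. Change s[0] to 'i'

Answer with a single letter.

Option A: s[5]='h'->'b', delta=(2-8)*5^0 mod 1009 = 1003, hash=786+1003 mod 1009 = 780
Option B: s[1]='b'->'h', delta=(8-2)*5^4 mod 1009 = 723, hash=786+723 mod 1009 = 500
Option C: s[2]='j'->'h', delta=(8-10)*5^3 mod 1009 = 759, hash=786+759 mod 1009 = 536 <-- target
Option D: s[0]='b'->'i', delta=(9-2)*5^5 mod 1009 = 686, hash=786+686 mod 1009 = 463

Answer: C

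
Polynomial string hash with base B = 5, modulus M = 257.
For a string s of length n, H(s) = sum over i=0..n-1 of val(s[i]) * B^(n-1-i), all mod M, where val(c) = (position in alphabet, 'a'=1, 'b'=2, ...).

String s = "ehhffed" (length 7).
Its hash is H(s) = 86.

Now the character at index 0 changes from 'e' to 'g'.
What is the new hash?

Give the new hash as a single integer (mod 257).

Answer: 239

Derivation:
val('e') = 5, val('g') = 7
Position k = 0, exponent = n-1-k = 6
B^6 mod M = 5^6 mod 257 = 205
Delta = (7 - 5) * 205 mod 257 = 153
New hash = (86 + 153) mod 257 = 239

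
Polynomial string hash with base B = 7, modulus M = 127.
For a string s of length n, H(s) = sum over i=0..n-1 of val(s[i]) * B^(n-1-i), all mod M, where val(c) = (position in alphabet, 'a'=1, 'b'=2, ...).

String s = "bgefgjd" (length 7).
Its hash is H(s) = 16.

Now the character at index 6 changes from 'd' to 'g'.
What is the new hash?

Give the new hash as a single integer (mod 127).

Answer: 19

Derivation:
val('d') = 4, val('g') = 7
Position k = 6, exponent = n-1-k = 0
B^0 mod M = 7^0 mod 127 = 1
Delta = (7 - 4) * 1 mod 127 = 3
New hash = (16 + 3) mod 127 = 19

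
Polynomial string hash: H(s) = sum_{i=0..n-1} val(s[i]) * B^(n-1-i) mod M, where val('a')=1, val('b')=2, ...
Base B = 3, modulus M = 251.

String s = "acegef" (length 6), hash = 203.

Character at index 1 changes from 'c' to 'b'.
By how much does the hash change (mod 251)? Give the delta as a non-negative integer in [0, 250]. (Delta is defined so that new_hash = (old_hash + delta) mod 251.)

Answer: 170

Derivation:
Delta formula: (val(new) - val(old)) * B^(n-1-k) mod M
  val('b') - val('c') = 2 - 3 = -1
  B^(n-1-k) = 3^4 mod 251 = 81
  Delta = -1 * 81 mod 251 = 170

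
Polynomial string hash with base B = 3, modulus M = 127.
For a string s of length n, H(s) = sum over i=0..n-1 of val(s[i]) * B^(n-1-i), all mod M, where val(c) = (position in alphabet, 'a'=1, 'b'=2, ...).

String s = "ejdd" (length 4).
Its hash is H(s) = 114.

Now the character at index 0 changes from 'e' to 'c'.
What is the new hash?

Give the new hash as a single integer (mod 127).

val('e') = 5, val('c') = 3
Position k = 0, exponent = n-1-k = 3
B^3 mod M = 3^3 mod 127 = 27
Delta = (3 - 5) * 27 mod 127 = 73
New hash = (114 + 73) mod 127 = 60

Answer: 60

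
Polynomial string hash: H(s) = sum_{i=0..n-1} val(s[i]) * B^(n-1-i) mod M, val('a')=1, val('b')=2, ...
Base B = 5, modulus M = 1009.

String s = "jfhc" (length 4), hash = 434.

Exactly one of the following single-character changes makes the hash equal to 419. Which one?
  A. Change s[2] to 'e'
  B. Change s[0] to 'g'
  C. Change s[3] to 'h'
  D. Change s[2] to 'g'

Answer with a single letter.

Option A: s[2]='h'->'e', delta=(5-8)*5^1 mod 1009 = 994, hash=434+994 mod 1009 = 419 <-- target
Option B: s[0]='j'->'g', delta=(7-10)*5^3 mod 1009 = 634, hash=434+634 mod 1009 = 59
Option C: s[3]='c'->'h', delta=(8-3)*5^0 mod 1009 = 5, hash=434+5 mod 1009 = 439
Option D: s[2]='h'->'g', delta=(7-8)*5^1 mod 1009 = 1004, hash=434+1004 mod 1009 = 429

Answer: A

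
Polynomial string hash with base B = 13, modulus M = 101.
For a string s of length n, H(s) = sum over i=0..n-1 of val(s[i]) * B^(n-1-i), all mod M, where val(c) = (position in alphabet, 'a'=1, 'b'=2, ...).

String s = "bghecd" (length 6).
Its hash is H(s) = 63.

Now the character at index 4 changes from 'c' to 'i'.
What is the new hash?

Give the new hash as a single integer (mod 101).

Answer: 40

Derivation:
val('c') = 3, val('i') = 9
Position k = 4, exponent = n-1-k = 1
B^1 mod M = 13^1 mod 101 = 13
Delta = (9 - 3) * 13 mod 101 = 78
New hash = (63 + 78) mod 101 = 40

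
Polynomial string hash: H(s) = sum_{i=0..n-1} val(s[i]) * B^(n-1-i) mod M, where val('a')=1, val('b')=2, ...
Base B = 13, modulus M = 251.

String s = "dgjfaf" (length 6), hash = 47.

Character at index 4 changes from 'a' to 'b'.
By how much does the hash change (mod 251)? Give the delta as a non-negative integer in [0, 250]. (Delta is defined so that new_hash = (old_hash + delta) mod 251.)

Delta formula: (val(new) - val(old)) * B^(n-1-k) mod M
  val('b') - val('a') = 2 - 1 = 1
  B^(n-1-k) = 13^1 mod 251 = 13
  Delta = 1 * 13 mod 251 = 13

Answer: 13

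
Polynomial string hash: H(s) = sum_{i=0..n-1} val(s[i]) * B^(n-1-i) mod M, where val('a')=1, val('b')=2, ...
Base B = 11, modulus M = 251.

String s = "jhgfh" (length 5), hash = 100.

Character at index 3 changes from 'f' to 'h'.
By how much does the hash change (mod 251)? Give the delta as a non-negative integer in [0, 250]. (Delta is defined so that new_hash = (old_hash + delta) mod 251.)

Delta formula: (val(new) - val(old)) * B^(n-1-k) mod M
  val('h') - val('f') = 8 - 6 = 2
  B^(n-1-k) = 11^1 mod 251 = 11
  Delta = 2 * 11 mod 251 = 22

Answer: 22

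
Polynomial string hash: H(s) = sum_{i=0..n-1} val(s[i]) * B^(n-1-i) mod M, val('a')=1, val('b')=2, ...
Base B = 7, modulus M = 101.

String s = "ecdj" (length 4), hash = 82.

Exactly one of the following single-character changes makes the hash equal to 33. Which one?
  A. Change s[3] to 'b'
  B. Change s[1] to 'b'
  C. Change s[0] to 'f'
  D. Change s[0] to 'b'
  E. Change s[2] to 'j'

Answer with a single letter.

Option A: s[3]='j'->'b', delta=(2-10)*7^0 mod 101 = 93, hash=82+93 mod 101 = 74
Option B: s[1]='c'->'b', delta=(2-3)*7^2 mod 101 = 52, hash=82+52 mod 101 = 33 <-- target
Option C: s[0]='e'->'f', delta=(6-5)*7^3 mod 101 = 40, hash=82+40 mod 101 = 21
Option D: s[0]='e'->'b', delta=(2-5)*7^3 mod 101 = 82, hash=82+82 mod 101 = 63
Option E: s[2]='d'->'j', delta=(10-4)*7^1 mod 101 = 42, hash=82+42 mod 101 = 23

Answer: B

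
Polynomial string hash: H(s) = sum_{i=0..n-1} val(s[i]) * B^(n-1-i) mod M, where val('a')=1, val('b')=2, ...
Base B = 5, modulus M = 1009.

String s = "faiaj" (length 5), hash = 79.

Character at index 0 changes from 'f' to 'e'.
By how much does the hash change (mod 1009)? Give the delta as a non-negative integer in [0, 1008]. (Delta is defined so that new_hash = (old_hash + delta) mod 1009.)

Answer: 384

Derivation:
Delta formula: (val(new) - val(old)) * B^(n-1-k) mod M
  val('e') - val('f') = 5 - 6 = -1
  B^(n-1-k) = 5^4 mod 1009 = 625
  Delta = -1 * 625 mod 1009 = 384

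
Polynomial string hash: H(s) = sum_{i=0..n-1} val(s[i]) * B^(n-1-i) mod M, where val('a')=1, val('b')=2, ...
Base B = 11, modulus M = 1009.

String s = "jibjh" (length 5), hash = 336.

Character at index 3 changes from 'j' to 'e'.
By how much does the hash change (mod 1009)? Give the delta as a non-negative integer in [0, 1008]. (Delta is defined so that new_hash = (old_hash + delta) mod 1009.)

Delta formula: (val(new) - val(old)) * B^(n-1-k) mod M
  val('e') - val('j') = 5 - 10 = -5
  B^(n-1-k) = 11^1 mod 1009 = 11
  Delta = -5 * 11 mod 1009 = 954

Answer: 954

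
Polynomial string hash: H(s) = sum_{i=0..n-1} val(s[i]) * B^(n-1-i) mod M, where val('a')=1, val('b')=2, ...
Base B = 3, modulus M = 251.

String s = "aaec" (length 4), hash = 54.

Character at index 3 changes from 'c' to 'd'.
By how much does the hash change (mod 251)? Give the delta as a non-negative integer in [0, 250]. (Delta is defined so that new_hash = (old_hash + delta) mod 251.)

Answer: 1

Derivation:
Delta formula: (val(new) - val(old)) * B^(n-1-k) mod M
  val('d') - val('c') = 4 - 3 = 1
  B^(n-1-k) = 3^0 mod 251 = 1
  Delta = 1 * 1 mod 251 = 1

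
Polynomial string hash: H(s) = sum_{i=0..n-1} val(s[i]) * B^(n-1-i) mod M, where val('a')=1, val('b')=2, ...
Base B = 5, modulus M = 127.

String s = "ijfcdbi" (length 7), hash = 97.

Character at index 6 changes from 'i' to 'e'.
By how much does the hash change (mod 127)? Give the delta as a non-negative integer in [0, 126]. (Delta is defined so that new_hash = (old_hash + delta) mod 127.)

Delta formula: (val(new) - val(old)) * B^(n-1-k) mod M
  val('e') - val('i') = 5 - 9 = -4
  B^(n-1-k) = 5^0 mod 127 = 1
  Delta = -4 * 1 mod 127 = 123

Answer: 123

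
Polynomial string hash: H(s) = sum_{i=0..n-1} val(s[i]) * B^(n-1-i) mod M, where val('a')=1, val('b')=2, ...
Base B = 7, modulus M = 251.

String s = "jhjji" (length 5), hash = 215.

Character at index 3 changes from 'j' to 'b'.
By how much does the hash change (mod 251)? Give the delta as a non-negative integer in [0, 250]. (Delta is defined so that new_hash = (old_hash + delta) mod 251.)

Delta formula: (val(new) - val(old)) * B^(n-1-k) mod M
  val('b') - val('j') = 2 - 10 = -8
  B^(n-1-k) = 7^1 mod 251 = 7
  Delta = -8 * 7 mod 251 = 195

Answer: 195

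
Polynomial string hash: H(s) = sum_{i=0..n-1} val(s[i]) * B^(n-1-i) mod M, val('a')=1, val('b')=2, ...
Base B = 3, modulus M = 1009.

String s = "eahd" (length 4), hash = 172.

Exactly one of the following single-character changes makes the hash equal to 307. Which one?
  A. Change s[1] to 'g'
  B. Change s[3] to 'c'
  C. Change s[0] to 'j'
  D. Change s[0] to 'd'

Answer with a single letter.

Option A: s[1]='a'->'g', delta=(7-1)*3^2 mod 1009 = 54, hash=172+54 mod 1009 = 226
Option B: s[3]='d'->'c', delta=(3-4)*3^0 mod 1009 = 1008, hash=172+1008 mod 1009 = 171
Option C: s[0]='e'->'j', delta=(10-5)*3^3 mod 1009 = 135, hash=172+135 mod 1009 = 307 <-- target
Option D: s[0]='e'->'d', delta=(4-5)*3^3 mod 1009 = 982, hash=172+982 mod 1009 = 145

Answer: C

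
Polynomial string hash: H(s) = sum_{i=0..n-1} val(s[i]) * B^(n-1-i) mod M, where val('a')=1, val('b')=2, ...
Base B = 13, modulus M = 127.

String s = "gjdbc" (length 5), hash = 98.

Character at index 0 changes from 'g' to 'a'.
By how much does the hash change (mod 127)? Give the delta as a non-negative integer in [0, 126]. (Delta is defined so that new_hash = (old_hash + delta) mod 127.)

Answer: 84

Derivation:
Delta formula: (val(new) - val(old)) * B^(n-1-k) mod M
  val('a') - val('g') = 1 - 7 = -6
  B^(n-1-k) = 13^4 mod 127 = 113
  Delta = -6 * 113 mod 127 = 84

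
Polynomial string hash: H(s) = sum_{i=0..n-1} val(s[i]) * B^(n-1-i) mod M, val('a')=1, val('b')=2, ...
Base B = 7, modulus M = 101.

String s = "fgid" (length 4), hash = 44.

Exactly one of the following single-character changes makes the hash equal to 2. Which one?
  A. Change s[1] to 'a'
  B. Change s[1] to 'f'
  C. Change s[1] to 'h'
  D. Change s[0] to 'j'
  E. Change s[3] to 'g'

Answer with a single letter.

Option A: s[1]='g'->'a', delta=(1-7)*7^2 mod 101 = 9, hash=44+9 mod 101 = 53
Option B: s[1]='g'->'f', delta=(6-7)*7^2 mod 101 = 52, hash=44+52 mod 101 = 96
Option C: s[1]='g'->'h', delta=(8-7)*7^2 mod 101 = 49, hash=44+49 mod 101 = 93
Option D: s[0]='f'->'j', delta=(10-6)*7^3 mod 101 = 59, hash=44+59 mod 101 = 2 <-- target
Option E: s[3]='d'->'g', delta=(7-4)*7^0 mod 101 = 3, hash=44+3 mod 101 = 47

Answer: D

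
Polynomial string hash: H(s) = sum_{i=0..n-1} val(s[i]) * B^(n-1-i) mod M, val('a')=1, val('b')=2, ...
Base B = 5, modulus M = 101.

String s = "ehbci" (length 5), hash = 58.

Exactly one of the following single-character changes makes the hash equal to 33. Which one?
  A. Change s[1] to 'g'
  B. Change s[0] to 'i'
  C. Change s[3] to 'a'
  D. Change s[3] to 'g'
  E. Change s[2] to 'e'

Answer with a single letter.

Answer: B

Derivation:
Option A: s[1]='h'->'g', delta=(7-8)*5^3 mod 101 = 77, hash=58+77 mod 101 = 34
Option B: s[0]='e'->'i', delta=(9-5)*5^4 mod 101 = 76, hash=58+76 mod 101 = 33 <-- target
Option C: s[3]='c'->'a', delta=(1-3)*5^1 mod 101 = 91, hash=58+91 mod 101 = 48
Option D: s[3]='c'->'g', delta=(7-3)*5^1 mod 101 = 20, hash=58+20 mod 101 = 78
Option E: s[2]='b'->'e', delta=(5-2)*5^2 mod 101 = 75, hash=58+75 mod 101 = 32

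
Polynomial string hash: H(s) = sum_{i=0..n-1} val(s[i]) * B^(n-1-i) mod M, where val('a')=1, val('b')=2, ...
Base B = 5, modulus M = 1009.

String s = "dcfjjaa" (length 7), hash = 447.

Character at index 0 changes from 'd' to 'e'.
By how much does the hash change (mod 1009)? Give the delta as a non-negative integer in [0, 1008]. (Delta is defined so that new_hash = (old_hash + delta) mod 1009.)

Answer: 490

Derivation:
Delta formula: (val(new) - val(old)) * B^(n-1-k) mod M
  val('e') - val('d') = 5 - 4 = 1
  B^(n-1-k) = 5^6 mod 1009 = 490
  Delta = 1 * 490 mod 1009 = 490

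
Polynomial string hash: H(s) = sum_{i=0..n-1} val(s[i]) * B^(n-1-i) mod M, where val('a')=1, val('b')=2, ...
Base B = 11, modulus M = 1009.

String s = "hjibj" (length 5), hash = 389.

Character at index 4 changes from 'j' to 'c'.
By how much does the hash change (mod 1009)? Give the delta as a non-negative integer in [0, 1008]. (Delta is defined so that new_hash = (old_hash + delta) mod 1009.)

Answer: 1002

Derivation:
Delta formula: (val(new) - val(old)) * B^(n-1-k) mod M
  val('c') - val('j') = 3 - 10 = -7
  B^(n-1-k) = 11^0 mod 1009 = 1
  Delta = -7 * 1 mod 1009 = 1002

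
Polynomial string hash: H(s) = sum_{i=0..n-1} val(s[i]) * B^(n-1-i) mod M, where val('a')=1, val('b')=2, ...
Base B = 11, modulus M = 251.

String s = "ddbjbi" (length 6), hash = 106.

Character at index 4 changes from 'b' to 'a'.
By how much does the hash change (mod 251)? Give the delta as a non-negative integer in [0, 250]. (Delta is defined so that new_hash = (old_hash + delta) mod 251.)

Delta formula: (val(new) - val(old)) * B^(n-1-k) mod M
  val('a') - val('b') = 1 - 2 = -1
  B^(n-1-k) = 11^1 mod 251 = 11
  Delta = -1 * 11 mod 251 = 240

Answer: 240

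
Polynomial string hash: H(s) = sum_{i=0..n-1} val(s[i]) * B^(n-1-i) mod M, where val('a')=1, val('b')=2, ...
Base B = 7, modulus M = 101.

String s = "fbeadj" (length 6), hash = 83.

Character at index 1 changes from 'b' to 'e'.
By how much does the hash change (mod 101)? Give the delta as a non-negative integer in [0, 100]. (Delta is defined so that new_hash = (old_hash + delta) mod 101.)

Answer: 32

Derivation:
Delta formula: (val(new) - val(old)) * B^(n-1-k) mod M
  val('e') - val('b') = 5 - 2 = 3
  B^(n-1-k) = 7^4 mod 101 = 78
  Delta = 3 * 78 mod 101 = 32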